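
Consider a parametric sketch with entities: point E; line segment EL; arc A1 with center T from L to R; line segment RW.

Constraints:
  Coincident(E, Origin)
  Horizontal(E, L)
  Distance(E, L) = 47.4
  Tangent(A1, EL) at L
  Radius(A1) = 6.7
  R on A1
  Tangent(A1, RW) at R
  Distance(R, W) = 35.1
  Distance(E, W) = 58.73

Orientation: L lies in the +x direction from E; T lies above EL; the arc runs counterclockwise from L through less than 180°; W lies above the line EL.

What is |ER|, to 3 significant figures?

54.4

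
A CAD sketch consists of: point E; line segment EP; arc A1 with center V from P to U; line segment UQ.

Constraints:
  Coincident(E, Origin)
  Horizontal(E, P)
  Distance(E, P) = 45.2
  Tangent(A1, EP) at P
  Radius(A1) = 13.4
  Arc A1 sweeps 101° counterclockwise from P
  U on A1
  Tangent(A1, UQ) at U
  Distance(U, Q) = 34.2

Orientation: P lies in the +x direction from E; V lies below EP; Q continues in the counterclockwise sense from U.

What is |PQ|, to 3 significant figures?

50.0

E is at the origin; EP is horizontal with |EP| = 45.2 and P on the +x side, so P = (45.2, 0.00). Since A1 is tangent to EP there, VP ⟂ EP, so V = P + (0, -13.4) = (45.2, -13.4). On A1, P sits at bearing 90° from V; a 101° counterclockwise sweep puts U at bearing 191°, so U = V + 13.4·(cos 191°, sin 191°) = (32.0, -16.0). The tangent condition forces VU to be normal to UQ, so UQ runs along (−sin 191°, cos 191°); with |UQ| = 34.2, Q = (38.6, -49.5). Then |PQ| = |Q − P| = 50.0.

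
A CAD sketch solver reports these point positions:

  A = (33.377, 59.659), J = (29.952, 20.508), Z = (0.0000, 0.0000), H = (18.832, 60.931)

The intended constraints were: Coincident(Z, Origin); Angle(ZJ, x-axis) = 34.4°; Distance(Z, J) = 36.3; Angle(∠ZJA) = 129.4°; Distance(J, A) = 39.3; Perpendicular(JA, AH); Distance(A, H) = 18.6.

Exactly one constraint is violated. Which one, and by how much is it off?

Distance(A, H) = 18.6 — off by 4.00.

Z = (0.00, 0.00) ✓; ZJ at 34.40° ✓; |ZJ| = 36.30 ✓; ∠ZJA = 129.4° ✓; |JA| = 39.30 ✓; ∠(JA, AH) = 90.00° ✓; |AH| = 14.60 ✗.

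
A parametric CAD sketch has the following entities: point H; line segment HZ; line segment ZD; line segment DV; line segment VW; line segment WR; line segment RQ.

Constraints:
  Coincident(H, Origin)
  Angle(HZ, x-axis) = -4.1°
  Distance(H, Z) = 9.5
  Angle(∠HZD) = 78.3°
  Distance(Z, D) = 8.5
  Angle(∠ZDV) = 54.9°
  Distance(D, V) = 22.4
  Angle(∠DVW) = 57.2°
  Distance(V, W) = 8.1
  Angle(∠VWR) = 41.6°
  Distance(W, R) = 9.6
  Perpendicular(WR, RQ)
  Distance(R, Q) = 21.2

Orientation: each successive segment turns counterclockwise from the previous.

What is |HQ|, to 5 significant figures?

26.773

∠VWR = 41.6° gives WR at 123.90° from the x-axis; with |WR| = 9.6, R = (-5.6229, -1.5046). WR is perpendicular to RQ, so RQ runs at -146.10°; with |RQ| = 21.2, Q = (-23.219, -13.329). Then |HQ| = |Q − H| = 26.773.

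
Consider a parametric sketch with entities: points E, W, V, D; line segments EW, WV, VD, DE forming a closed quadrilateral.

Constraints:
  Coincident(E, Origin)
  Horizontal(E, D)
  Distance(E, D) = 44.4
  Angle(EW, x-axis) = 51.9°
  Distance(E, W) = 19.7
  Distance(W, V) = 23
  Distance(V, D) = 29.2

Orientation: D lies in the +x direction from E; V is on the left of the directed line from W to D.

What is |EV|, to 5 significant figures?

41.840

Checks: |WV| = 23.00 ✓; |VD| = 29.20 ✓.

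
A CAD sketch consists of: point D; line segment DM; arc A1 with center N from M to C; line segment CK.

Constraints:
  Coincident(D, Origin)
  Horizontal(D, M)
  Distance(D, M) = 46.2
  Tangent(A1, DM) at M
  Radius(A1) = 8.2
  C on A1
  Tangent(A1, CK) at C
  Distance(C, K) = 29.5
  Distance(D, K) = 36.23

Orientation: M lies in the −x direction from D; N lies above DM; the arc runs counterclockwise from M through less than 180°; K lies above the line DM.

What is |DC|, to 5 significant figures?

39.567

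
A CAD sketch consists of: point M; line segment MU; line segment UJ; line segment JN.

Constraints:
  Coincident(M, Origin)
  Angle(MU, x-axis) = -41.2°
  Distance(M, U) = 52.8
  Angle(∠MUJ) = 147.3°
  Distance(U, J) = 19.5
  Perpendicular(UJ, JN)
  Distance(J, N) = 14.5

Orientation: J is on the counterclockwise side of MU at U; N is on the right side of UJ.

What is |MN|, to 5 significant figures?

77.061

M is at the origin; MU runs at -41.2° with length 52.8, so U = 52.8·(cos -41.2°, sin -41.2°) = (39.728, -34.779). ∠MUJ = 147.3°, so UJ runs at -41.2° + (180° − 147.3°) = -8.5000° from the x-axis; with |UJ| = 19.5, J = U + 19.5·(cos -8.5000°, sin -8.5000°) = (59.013, -37.661). The perpendicularity gives JN at right angles to UJ; with |JN| = 14.5 on the right of UJ, N = J + 14.5·(-0.14781, -0.98902) = (56.870, -52.002). Then |MN| = |N − M| = 77.061.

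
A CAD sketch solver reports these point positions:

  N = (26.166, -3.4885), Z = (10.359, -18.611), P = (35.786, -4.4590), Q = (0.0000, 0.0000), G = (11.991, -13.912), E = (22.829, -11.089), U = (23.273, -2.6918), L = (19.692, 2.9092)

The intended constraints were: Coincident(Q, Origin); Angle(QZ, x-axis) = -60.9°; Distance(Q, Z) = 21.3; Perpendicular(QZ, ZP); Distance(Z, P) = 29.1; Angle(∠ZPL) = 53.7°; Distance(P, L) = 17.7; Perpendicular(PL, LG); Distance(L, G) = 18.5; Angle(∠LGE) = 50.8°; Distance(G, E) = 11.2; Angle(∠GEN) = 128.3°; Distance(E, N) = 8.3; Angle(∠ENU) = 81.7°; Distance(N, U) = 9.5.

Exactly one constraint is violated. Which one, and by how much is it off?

Distance(N, U) = 9.5 — off by 6.50.

Q = (0.00, 0.00) ✓; QZ at -60.90° ✓; |QZ| = 21.30 ✓; ∠(QZ, ZP) = 90.00° ✓; |ZP| = 29.10 ✓; ∠ZPL = 53.70° ✓; |PL| = 17.70 ✓; ∠(PL, LG) = 90.00° ✓; |LG| = 18.50 ✓; ∠LGE = 50.80° ✓; |GE| = 11.20 ✓; ∠GEN = 128.3° ✓; |EN| = 8.301 ✓; ∠ENU = 81.69° ✓; |NU| = 3.001 ✗.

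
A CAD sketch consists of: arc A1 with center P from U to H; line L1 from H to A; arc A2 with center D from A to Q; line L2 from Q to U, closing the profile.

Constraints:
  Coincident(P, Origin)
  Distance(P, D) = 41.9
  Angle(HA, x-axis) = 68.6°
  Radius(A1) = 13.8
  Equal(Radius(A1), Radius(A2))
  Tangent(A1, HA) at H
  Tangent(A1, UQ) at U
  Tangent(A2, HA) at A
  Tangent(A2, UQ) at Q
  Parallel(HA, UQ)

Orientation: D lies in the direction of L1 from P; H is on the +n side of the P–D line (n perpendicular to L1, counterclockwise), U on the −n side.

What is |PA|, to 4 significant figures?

44.11

The slot axis is L1's direction at 68.6°, so u = (cos 68.6°, sin 68.6°) = (0.3649, 0.9311) and n = (−sin 68.6°, cos 68.6°) = (-0.9311, 0.3649). P is at the origin and D lies 41.9 along u from P, so D = 41.9·u = (15.29, 39.01). Tangency of A1 to both parallel lines with radius 13.8 puts H and U at P ± 13.8·n: H = (-12.85, 5.035), U = (12.85, -5.035). Equal radii place A and Q the same way about D: A = D + 13.8·n = (2.440, 44.05), Q = D − 13.8·n = (28.14, 33.98). Then |PA| = |A − P| = 44.11.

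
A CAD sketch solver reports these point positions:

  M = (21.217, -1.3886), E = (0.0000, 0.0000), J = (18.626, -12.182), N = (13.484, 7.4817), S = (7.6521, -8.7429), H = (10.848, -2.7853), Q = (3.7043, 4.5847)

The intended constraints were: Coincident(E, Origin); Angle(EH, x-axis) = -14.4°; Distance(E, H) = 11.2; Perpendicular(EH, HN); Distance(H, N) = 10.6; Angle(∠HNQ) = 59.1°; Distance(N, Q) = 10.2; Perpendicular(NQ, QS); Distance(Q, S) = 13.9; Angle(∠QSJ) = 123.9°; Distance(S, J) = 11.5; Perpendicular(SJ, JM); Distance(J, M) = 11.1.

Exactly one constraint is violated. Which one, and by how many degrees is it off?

Perpendicular(SJ, JM) — off by 3.90°.

E = (0.00, 0.00) ✓; EH at -14.40° ✓; |EH| = 11.20 ✓; ∠(EH, HN) = 90.00° ✓; |HN| = 10.60 ✓; ∠HNQ = 59.10° ✓; |NQ| = 10.20 ✓; ∠(NQ, QS) = 90.00° ✓; |QS| = 13.90 ✓; ∠QSJ = 123.9° ✓; |SJ| = 11.50 ✓; ∠(SJ, JM) = 93.90° ✗; |JM| = 11.10 ✓.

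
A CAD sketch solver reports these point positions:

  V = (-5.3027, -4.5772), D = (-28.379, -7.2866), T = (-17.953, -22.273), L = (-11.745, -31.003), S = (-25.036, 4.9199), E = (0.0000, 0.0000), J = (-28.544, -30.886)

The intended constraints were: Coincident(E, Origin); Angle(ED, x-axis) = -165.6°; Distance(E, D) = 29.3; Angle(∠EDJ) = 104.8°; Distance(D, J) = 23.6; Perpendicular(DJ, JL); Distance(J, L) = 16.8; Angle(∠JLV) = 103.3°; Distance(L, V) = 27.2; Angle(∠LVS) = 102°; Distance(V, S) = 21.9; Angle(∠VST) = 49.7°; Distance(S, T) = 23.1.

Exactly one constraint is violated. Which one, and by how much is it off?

Distance(S, T) = 23.1 — off by 5.00.

E = (0.00, 0.00) ✓; ED at -165.6° ✓; |ED| = 29.30 ✓; ∠EDJ = 104.8° ✓; |DJ| = 23.60 ✓; ∠(DJ, JL) = 90.00° ✓; |JL| = 16.80 ✓; ∠JLV = 103.3° ✓; |LV| = 27.20 ✓; ∠LVS = 102.0° ✓; |VS| = 21.90 ✓; ∠VST = 49.70° ✓; |ST| = 28.10 ✗.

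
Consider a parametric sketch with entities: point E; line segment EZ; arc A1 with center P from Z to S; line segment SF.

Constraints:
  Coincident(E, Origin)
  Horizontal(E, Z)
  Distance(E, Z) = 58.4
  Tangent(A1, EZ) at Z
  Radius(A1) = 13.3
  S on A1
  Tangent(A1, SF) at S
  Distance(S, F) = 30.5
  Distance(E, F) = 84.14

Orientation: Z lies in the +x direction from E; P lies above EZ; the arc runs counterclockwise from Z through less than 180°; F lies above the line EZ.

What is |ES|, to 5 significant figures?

72.908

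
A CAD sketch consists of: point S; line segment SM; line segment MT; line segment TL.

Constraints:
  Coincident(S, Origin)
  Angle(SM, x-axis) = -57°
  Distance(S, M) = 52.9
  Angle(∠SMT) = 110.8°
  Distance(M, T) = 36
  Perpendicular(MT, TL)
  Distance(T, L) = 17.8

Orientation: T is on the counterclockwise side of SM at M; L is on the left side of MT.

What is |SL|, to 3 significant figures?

63.3

S is at the origin; SM runs at -57.0° with length 52.9, so M = 52.9·(cos -57.0°, sin -57.0°) = (28.8, -44.4). ∠SMT = 110.8°, so MT runs at -57.0° + (180° − 110.8°) = 12.2° from the x-axis; with |MT| = 36.0, T = M + 36.0·(cos 12.2°, sin 12.2°) = (64.0, -36.8). The perpendicularity gives TL at right angles to MT; with |TL| = 17.8 on the left of MT, L = T + 17.8·(-0.211, 0.977) = (60.2, -19.4). Then |SL| = |L − S| = 63.3.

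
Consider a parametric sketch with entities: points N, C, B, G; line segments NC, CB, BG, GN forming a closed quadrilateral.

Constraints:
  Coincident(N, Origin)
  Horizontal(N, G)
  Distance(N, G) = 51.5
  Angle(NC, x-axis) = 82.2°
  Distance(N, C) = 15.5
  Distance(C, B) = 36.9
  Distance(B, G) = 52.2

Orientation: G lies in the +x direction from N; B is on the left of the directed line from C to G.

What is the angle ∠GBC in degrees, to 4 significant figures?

68.52°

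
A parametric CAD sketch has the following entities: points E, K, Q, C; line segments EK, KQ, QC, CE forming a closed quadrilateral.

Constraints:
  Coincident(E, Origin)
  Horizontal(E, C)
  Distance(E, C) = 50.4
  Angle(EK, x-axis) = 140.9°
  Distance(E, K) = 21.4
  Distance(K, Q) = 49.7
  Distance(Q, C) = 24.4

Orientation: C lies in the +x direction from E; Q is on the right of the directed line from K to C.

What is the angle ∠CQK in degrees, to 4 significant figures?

131.5°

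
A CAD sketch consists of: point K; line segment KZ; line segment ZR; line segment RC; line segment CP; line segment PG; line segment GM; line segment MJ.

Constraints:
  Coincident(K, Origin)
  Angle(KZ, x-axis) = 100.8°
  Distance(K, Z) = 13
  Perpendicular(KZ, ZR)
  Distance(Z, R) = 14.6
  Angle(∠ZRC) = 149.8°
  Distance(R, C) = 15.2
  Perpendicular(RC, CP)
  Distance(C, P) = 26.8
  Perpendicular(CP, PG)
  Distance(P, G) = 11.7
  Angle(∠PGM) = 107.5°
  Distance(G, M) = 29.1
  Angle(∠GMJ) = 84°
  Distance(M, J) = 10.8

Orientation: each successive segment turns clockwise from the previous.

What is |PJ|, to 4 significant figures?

31.49

∠PGM = 107.5° gives GM at 88.10° from the x-axis; with |GM| = 29.1, M = (7.270, 18.15). ∠GMJ = 84.0° gives MJ at -7.900° from the x-axis; with |MJ| = 10.8, J = (17.97, 16.66). Then |PJ| = |J − P| = 31.49.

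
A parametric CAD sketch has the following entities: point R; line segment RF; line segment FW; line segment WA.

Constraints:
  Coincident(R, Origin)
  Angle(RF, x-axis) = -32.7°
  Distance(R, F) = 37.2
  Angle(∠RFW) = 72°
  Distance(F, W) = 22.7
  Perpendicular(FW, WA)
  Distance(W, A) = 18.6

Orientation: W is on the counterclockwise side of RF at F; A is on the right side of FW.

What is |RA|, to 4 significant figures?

55.13

R is at the origin; RF runs at -32.7° with length 37.2, so F = 37.2·(cos -32.7°, sin -32.7°) = (31.30, -20.10). ∠RFW = 72.0°, so FW runs at -32.7° + (180° − 72.0°) = 75.30° from the x-axis; with |FW| = 22.7, W = F + 22.7·(cos 75.30°, sin 75.30°) = (37.06, 1.860). FW is perpendicular to WA; with |WA| = 18.6 on the right of FW, A = W + 18.6·(0.9673, -0.2538) = (55.06, -2.860). Then |RA| = |A − R| = 55.13.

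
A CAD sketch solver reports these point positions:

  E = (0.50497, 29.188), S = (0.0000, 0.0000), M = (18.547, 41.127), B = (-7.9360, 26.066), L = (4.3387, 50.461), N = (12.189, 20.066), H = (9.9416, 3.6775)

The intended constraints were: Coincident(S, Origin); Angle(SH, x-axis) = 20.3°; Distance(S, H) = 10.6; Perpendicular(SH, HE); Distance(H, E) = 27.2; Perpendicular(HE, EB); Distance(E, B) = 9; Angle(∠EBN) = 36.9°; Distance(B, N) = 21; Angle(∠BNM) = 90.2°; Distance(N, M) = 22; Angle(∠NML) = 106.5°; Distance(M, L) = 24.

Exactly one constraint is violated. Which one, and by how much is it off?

Distance(M, L) = 24 — off by 7.00.

S = (0.00, 0.00) ✓; SH at 20.30° ✓; |SH| = 10.60 ✓; ∠(SH, HE) = 90.00° ✓; |HE| = 27.20 ✓; ∠(HE, EB) = 90.00° ✓; |EB| = 9.000 ✓; ∠EBN = 36.90° ✓; |BN| = 21.00 ✓; ∠BNM = 90.20° ✓; |NM| = 22.00 ✓; ∠NML = 106.5° ✓; |ML| = 17.00 ✗.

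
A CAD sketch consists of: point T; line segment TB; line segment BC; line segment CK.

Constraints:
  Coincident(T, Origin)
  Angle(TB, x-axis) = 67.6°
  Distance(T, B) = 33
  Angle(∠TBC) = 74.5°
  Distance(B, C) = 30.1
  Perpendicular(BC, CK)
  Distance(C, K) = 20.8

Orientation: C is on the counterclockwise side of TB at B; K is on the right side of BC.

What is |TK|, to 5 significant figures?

56.742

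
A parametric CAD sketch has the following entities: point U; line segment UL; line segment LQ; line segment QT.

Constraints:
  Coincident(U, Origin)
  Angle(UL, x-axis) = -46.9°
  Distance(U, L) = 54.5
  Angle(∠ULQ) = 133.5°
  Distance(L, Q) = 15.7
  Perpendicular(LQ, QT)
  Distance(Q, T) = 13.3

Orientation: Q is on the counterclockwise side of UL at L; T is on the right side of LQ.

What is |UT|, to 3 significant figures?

75.0

U is at the origin; UL runs at -46.9° with length 54.5, so L = 54.5·(cos -46.9°, sin -46.9°) = (37.2, -39.8). ∠ULQ = 133.5°, so LQ runs at -46.9° + (180° − 133.5°) = -0.400° from the x-axis; with |LQ| = 15.7, Q = L + 15.7·(cos -0.400°, sin -0.400°) = (52.9, -39.9). The perpendicularity gives QT at right angles to LQ; with |QT| = 13.3 on the right of LQ, T = Q + 13.3·(-0.00698, -1.00) = (52.8, -53.2). Then |UT| = |T − U| = 75.0.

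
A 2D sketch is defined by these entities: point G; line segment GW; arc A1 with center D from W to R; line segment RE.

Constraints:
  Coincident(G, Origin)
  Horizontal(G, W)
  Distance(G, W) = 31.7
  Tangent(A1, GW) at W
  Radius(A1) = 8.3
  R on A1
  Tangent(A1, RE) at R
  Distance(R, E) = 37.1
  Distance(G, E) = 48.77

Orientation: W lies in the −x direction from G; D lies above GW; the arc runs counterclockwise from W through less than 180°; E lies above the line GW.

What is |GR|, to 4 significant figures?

24.62

Checks: |DW| = 8.300 ✓; |DR| = 8.300 ✓; ∠(DR, RE) = 90.00° ✓; |RE| = 37.10 ✓; |GE| = 48.77 ✓.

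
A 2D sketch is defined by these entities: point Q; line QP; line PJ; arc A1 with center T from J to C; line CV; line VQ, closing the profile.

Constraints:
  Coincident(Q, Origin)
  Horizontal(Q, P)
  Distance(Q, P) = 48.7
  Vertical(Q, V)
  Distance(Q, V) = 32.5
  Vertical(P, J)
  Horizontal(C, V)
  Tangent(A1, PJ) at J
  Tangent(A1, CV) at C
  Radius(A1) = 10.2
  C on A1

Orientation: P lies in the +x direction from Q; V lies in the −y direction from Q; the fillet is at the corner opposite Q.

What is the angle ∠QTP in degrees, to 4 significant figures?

84.50°

Q is at the origin; Q and P share the same y with |QP| = 48.7 and P on the +x side, so P = (48.70, 0.000). Q and V share the same x with |QV| = 32.5 and V on the −y side, so V = (0.000, -32.50). The virtual corner opposite Q is at (48.70, -32.50). A1 meets PJ tangentially, so TJ is at right angles to PJ and since A1 is tangent to CV there, TC ⟂ CV, with radius 10.2, so the center T sits 10.2 in from both sides at T = (38.50, -22.30). Then cos ∠QTP = TQ·TP / (|TQ||TP|), giving 84.50°.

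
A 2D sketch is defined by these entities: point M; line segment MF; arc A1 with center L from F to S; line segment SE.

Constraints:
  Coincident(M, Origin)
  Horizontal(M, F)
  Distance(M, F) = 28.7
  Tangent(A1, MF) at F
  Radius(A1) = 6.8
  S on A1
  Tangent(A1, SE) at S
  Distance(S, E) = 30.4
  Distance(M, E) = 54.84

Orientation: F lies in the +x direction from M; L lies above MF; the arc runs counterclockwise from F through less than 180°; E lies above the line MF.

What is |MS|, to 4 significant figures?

35.70

Checks: |LS| = 6.800 ✓; ∠(LS, SE) = 90.00° ✓; |SE| = 30.40 ✓; |ME| = 54.84 ✓.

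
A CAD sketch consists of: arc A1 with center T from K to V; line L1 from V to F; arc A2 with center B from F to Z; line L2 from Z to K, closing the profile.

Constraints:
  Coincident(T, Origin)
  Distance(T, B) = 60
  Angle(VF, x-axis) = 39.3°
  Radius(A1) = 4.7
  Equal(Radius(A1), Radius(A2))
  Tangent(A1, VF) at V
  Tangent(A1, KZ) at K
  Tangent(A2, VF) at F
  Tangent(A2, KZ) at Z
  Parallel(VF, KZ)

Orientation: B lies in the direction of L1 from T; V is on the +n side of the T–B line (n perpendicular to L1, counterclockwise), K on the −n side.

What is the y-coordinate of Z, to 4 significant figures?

34.37

The slot axis is L1's direction at 39.3°, so u = (cos 39.3°, sin 39.3°) = (0.7738, 0.6334) and n = (−sin 39.3°, cos 39.3°) = (-0.6334, 0.7738). T is at the origin and B lies 60.0 along u from T, so B = 60.0·u = (46.43, 38.00). Tangency of A1 to both parallel lines with radius 4.7 puts V and K at T ± 4.7·n: V = (-2.977, 3.637), K = (2.977, -3.637). Equal radii place F and Z the same way about B: F = B + 4.7·n = (43.45, 41.64), Z = B − 4.7·n = (49.41, 34.37). So Z.y = 34.37.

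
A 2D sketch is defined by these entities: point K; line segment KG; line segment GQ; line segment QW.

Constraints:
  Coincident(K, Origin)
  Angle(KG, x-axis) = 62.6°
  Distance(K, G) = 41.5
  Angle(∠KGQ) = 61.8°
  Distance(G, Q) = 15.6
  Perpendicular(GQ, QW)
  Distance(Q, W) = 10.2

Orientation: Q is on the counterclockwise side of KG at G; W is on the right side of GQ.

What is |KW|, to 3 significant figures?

46.9

K is at the origin; KG runs at 62.6° with length 41.5, so G = 41.5·(cos 62.6°, sin 62.6°) = (19.1, 36.8). ∠KGQ = 61.8°, so GQ runs at 62.6° + (180° − 61.8°) = 181° from the x-axis; with |GQ| = 15.6, Q = G + 15.6·(cos 181°, sin 181°) = (3.50, 36.6). GQ is perpendicular to QW; with |QW| = 10.2 on the right of GQ, W = Q + 10.2·(-0.0140, 1.00) = (3.36, 46.8). Then |KW| = |W − K| = 46.9.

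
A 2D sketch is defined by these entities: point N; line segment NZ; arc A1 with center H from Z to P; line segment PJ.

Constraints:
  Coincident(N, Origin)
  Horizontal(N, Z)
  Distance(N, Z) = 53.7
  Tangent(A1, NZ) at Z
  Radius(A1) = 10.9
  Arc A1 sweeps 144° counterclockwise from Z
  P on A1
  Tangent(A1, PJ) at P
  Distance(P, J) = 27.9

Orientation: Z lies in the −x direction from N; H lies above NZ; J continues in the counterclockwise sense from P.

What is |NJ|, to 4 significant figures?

78.65

On A1, Z sits at bearing -90° from H; a 144° counterclockwise sweep puts P at bearing 54°, so P = H + 10.9·(cos 54°, sin 54°) = (-47.29, 19.72). Since A1 is tangent to PJ there, HP ⟂ PJ, so PJ runs along (−sin 54°, cos 54°); with |PJ| = 27.9, J = (-69.86, 36.12). Then |NJ| = |J − N| = 78.65.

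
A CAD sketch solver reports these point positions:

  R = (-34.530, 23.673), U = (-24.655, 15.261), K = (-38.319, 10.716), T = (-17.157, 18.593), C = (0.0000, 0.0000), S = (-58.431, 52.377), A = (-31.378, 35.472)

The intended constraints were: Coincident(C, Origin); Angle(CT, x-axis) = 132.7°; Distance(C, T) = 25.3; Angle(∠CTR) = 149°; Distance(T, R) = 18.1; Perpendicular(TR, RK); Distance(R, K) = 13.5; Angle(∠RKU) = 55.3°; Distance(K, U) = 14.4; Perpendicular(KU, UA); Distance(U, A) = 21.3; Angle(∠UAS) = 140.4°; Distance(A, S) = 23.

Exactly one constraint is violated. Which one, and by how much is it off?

Distance(A, S) = 23 — off by 8.90.

C = (0.00, 0.00) ✓; CT at 132.7° ✓; |CT| = 25.30 ✓; ∠CTR = 149.0° ✓; |TR| = 18.10 ✓; ∠(TR, RK) = 90.00° ✓; |RK| = 13.50 ✓; ∠RKU = 55.30° ✓; |KU| = 14.40 ✓; ∠(KU, UA) = 90.00° ✓; |UA| = 21.30 ✓; ∠UAS = 140.4° ✓; |AS| = 31.90 ✗.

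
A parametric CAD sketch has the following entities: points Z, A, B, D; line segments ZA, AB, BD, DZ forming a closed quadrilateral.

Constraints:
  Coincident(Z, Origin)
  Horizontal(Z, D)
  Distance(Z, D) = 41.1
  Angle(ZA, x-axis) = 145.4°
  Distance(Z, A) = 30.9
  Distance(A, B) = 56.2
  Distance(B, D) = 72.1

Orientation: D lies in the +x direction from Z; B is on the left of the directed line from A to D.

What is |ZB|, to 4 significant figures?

63.87

Checks: |AB| = 56.20 ✓; |BD| = 72.10 ✓.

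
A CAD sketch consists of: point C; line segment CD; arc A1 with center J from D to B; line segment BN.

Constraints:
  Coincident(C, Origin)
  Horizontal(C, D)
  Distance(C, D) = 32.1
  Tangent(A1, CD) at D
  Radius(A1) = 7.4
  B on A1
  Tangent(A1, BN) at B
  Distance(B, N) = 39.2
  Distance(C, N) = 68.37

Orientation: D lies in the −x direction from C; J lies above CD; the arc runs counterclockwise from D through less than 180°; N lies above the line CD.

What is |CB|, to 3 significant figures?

30.0

Checks: |JB| = 7.400 ✓; ∠(JB, BN) = 90.00° ✓; |BN| = 39.20 ✓; |CN| = 68.37 ✓.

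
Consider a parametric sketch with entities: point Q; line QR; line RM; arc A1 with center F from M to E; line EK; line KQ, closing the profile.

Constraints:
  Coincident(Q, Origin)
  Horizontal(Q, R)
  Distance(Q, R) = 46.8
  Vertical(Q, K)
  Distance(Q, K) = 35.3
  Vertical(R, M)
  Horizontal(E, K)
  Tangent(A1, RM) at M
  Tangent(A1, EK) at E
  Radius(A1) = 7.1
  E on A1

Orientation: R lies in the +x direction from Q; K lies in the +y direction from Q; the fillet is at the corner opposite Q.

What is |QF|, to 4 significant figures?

48.70

Q is at the origin; QR is horizontal with |QR| = 46.8 and R on the +x side, so R = (46.80, 0.000). QK is vertical with |QK| = 35.3 and K on the +y side, so K = (0.000, 35.30). The virtual corner opposite Q is at (46.80, 35.30). Since A1 is tangent to RM there, FM ⟂ RM and the tangent condition forces FE to be normal to EK, with radius 7.1, so the center F sits 7.1 in from both sides at F = (39.70, 28.20). Then |QF| = |F − Q| = 48.70.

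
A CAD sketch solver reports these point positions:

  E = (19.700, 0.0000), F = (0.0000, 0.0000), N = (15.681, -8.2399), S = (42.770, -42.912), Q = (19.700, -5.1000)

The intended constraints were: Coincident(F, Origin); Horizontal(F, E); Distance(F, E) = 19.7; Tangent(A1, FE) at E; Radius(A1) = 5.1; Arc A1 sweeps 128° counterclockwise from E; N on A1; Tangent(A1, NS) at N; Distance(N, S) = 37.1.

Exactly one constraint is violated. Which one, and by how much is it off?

Distance(N, S) = 37.1 — off by 6.90.

F = (0.00, 0.00) ✓; F.y = 0.00, E.y = 0.00 ✓; |FE| = 19.70 ✓; ∠(QE, EF) = 90.00° ✓; |QE| = 5.100 ✓; bearing(Q→N) − bearing(Q→E) = 128.0° ✓; |QN| = 5.100 ✓; ∠(QN, NS) = 90.00° ✓; |NS| = 44.00 ✗.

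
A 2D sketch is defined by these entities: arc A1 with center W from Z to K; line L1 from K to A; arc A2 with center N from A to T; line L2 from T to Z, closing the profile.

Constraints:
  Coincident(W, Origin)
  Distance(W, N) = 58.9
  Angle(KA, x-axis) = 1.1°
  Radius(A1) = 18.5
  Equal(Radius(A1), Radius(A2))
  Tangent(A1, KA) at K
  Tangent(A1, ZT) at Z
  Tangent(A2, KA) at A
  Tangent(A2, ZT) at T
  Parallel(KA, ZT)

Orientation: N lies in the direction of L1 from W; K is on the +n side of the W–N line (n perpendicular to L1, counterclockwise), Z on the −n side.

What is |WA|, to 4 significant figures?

61.74

The slot axis is L1's direction at 1.1°, so u = (cos 1.1°, sin 1.1°) = (0.9998, 0.01920) and n = (−sin 1.1°, cos 1.1°) = (-0.01920, 0.9998). W is at the origin and N lies 58.9 along u from W, so N = 58.9·u = (58.89, 1.131). Tangency of A1 to both parallel lines with radius 18.5 puts K and Z at W ± 18.5·n: K = (-0.3552, 18.50), Z = (0.3552, -18.50). Equal radii place A and T the same way about N: A = N + 18.5·n = (58.53, 19.63), T = N − 18.5·n = (59.24, -17.37). Then |WA| = |A − W| = 61.74.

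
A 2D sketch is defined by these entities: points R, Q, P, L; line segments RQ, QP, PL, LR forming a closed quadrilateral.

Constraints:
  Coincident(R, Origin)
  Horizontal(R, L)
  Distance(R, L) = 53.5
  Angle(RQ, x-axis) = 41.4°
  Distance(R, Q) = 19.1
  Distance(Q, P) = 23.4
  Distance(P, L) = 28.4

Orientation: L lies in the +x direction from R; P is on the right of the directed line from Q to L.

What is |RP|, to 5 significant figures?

27.205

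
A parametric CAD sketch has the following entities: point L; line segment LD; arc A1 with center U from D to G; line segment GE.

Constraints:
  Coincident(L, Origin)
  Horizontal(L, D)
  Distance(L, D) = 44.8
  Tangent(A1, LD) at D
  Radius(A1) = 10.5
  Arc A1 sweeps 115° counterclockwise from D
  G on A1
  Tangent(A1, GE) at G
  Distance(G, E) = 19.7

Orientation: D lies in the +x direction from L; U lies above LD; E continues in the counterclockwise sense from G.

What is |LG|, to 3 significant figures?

56.3

Since A1 is tangent to LD there, UD ⟂ LD, so U = D + (0, 10.5) = (44.8, 10.5). On A1, D sits at bearing -90° from U; a 115° counterclockwise sweep puts G at bearing 25°, so G = U + 10.5·(cos 25°, sin 25°) = (54.3, 14.9). Then |LG| = |G − L| = 56.3.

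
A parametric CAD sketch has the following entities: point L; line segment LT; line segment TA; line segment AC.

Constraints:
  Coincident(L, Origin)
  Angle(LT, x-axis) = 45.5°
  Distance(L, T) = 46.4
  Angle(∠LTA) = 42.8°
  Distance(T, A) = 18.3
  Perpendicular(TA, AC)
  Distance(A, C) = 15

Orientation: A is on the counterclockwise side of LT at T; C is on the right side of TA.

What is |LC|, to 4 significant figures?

49.12

∠LTA = 42.8°, so TA runs at 45.5° + (180° − 42.8°) = 182.7° from the x-axis; with |TA| = 18.3, A = T + 18.3·(cos 182.7°, sin 182.7°) = (14.24, 32.23). TA ⟂ AC; with |AC| = 15.0 on the right of TA, C = A + 15.0·(-0.04711, 0.9989) = (13.54, 47.22). Then |LC| = |C − L| = 49.12.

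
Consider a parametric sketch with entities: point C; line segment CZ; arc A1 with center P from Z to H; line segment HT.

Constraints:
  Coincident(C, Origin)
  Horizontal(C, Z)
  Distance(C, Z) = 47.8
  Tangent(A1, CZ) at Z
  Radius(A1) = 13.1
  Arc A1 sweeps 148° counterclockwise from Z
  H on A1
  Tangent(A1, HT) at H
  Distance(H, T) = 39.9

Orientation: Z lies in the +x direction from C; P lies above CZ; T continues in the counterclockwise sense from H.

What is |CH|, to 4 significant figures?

59.86

C is at the origin; CZ is horizontal with |CZ| = 47.8 and Z on the +x side, so Z = (47.80, 0.000). A1 meets CZ tangentially, so PZ is at right angles to CZ, so P = Z + (0, 13.1) = (47.80, 13.10). On A1, Z sits at bearing -90° from P; a 148° counterclockwise sweep puts H at bearing 58°, so H = P + 13.1·(cos 58°, sin 58°) = (54.74, 24.21). Then |CH| = |H − C| = 59.86.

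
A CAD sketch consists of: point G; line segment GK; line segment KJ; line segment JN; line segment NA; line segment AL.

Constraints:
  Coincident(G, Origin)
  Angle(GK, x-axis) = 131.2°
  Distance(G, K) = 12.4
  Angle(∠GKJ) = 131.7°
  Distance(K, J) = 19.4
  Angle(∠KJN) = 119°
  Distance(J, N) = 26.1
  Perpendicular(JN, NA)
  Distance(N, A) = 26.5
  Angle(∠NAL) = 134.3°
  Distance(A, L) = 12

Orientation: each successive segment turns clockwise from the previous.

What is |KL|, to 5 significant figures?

32.333

G is at the origin; GK runs at 131.2° with length 12.4, so K = (-8.1677, 9.3299). ∠GKJ = 131.7° gives KJ at 82.900° from the x-axis; with |KJ| = 19.4, J = (-5.7699, 28.581). ∠KJN = 119.0° gives JN at 21.900° from the x-axis; with |JN| = 26.1, N = (18.447, 38.316). JN ⟂ NA, so NA runs at -68.100°; with |NA| = 26.5, A = (28.331, 13.729). ∠NAL = 134.3° gives AL at -113.80° from the x-axis; with |AL| = 12.0, L = (23.488, 2.7490). Then |KL| = |L − K| = 32.333.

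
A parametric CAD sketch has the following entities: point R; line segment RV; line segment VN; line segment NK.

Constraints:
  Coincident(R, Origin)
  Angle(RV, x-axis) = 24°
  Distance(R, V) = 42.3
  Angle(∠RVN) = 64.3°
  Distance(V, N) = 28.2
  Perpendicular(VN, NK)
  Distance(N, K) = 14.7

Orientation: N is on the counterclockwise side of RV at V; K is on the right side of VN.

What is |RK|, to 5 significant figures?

53.727

∠RVN = 64.3°, so VN runs at 24.0° + (180° − 64.3°) = 139.70° from the x-axis; with |VN| = 28.2, N = V + 28.2·(cos 139.70°, sin 139.70°) = (17.136, 35.444). The perpendicularity gives NK at right angles to VN; with |NK| = 14.7 on the right of VN, K = N + 14.7·(0.64679, 0.76267) = (26.644, 46.656). Then |RK| = |K − R| = 53.727.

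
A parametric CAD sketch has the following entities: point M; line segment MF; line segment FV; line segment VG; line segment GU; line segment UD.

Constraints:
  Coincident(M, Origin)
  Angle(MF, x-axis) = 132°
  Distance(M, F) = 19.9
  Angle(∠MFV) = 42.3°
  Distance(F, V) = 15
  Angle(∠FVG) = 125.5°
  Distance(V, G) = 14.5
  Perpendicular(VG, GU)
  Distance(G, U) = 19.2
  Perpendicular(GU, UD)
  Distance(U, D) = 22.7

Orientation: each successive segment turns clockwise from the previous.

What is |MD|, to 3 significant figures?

22.0

VG ⟂ GU, so GU runs at -150°; with |GU| = 19.2, U = (-7.84, -8.83). The perpendicularity gives UD at right angles to GU, so UD runs at 120°; with |UD| = 22.7, D = (-19.1, 10.9). Then |MD| = |D − M| = 22.0.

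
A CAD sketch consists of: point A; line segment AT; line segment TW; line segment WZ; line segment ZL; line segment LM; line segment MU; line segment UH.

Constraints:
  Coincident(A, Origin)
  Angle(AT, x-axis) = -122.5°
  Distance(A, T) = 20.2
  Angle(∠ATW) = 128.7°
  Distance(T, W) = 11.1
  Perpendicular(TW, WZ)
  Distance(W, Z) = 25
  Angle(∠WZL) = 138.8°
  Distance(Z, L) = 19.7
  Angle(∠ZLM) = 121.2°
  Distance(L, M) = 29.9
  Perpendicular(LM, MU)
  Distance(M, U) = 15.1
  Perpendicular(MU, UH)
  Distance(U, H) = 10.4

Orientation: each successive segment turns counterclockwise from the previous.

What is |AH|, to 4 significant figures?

8.223

A is at the origin; AT runs at -122.5° with length 20.2, so T = (-10.85, -17.04). ∠ATW = 128.7° gives TW at -71.20° from the x-axis; with |TW| = 11.1, W = (-7.276, -27.54). TW is perpendicular to WZ, so WZ runs at 18.80°; with |WZ| = 25.0, Z = (16.39, -19.49). ∠WZL = 138.8° gives ZL at 60.00° from the x-axis; with |ZL| = 19.7, L = (26.24, -2.427). ∠ZLM = 121.2° gives LM at 118.8° from the x-axis; with |LM| = 29.9, M = (11.84, 23.77). The perpendicularity gives MU at right angles to LM, so MU runs at -151.2°; with |MU| = 15.1, U = (-1.397, 16.50). MU ⟂ UH, so UH runs at -61.20°; with |UH| = 10.4, H = (3.614, 7.387). Then |AH| = |H − A| = 8.223.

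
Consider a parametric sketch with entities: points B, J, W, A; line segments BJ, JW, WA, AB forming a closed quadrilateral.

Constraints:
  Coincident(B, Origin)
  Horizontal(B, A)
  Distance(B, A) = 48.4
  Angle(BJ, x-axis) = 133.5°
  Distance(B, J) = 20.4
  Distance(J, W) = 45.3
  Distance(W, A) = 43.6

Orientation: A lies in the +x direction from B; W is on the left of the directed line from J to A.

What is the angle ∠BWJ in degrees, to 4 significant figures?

26.13°

Checks: |JW| = 45.30 ✓; |WA| = 43.60 ✓.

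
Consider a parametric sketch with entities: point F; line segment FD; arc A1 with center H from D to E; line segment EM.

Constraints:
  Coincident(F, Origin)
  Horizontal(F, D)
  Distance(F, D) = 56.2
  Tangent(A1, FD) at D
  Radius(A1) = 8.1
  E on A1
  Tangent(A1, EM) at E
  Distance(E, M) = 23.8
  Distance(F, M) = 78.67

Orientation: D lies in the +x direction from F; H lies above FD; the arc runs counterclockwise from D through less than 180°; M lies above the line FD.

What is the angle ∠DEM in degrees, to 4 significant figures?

148.9°

F is at the origin; FD is horizontal with |FD| = 56.2 and D on the +x side, so D = (56.20, 0.000). Tangency of A1 to FD means the radius HD is perpendicular to FD, so H = D + (0, 8.1) = (56.20, 8.100). Since HE ⟂ EM (tangency), |HM| = √(8.1² + 23.8²) = 25.14 regardless of where E sits on A1. So M lies on both circle(F, 78.67) and circle(H, 25.14); the above-FD intersection is M = (74.47, 25.38). E is the foot of the tangent from M: E = (63.37, 4.322).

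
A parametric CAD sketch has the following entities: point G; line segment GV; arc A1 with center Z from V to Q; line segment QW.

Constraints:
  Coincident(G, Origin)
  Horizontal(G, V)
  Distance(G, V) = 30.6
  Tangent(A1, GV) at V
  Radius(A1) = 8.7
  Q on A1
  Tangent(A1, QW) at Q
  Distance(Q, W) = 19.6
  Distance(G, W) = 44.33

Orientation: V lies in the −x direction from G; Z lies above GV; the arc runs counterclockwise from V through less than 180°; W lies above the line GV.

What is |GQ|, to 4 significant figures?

26.40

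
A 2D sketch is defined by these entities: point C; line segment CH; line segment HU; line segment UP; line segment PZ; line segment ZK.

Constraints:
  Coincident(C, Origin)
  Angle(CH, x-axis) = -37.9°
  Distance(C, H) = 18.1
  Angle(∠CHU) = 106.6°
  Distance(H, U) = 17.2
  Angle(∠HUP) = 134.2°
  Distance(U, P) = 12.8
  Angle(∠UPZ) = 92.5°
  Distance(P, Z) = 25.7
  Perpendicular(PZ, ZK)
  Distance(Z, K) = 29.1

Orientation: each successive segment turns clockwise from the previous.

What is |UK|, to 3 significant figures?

30.9

C is at the origin; CH runs at -37.9° with length 18.1, so H = (14.3, -11.1). ∠CHU = 106.6° gives HU at -111° from the x-axis; with |HU| = 17.2, U = (8.03, -27.1). ∠HUP = 134.2° gives UP at -157° from the x-axis; with |UP| = 12.8, P = (-3.76, -32.1). ∠UPZ = 92.5° gives PZ at 115° from the x-axis; with |PZ| = 25.7, Z = (-14.8, -8.91). PZ is perpendicular to ZK, so ZK runs at 25.4°; with |ZK| = 29.1, K = (11.5, 3.57). Then |UK| = |K − U| = 30.9.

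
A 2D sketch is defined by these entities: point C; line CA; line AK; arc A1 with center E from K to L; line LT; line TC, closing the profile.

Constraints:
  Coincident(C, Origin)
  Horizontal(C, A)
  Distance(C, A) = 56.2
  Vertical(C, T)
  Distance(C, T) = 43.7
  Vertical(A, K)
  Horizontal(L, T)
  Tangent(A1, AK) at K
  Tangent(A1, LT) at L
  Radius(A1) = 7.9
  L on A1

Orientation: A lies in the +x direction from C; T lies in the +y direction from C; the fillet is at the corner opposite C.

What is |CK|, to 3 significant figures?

66.6

The virtual corner opposite C is at (56.2, 43.7). Since A1 is tangent to AK there, EK ⟂ AK and tangency of A1 to LT means the radius EL is perpendicular to LT, with radius 7.9, so the center E sits 7.9 in from both sides at E = (48.3, 35.8). That places the tangent points at K = (56.2, 35.8) on AK and L = (48.3, 43.7) on LT. Then |CK| = |K − C| = 66.6.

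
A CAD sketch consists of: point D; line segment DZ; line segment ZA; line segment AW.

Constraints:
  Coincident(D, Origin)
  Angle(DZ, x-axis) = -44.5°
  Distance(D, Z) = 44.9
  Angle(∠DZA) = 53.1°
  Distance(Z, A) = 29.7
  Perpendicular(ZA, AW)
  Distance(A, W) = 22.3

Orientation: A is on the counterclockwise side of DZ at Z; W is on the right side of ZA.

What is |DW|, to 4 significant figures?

58.27

D is at the origin; DZ runs at -44.5° with length 44.9, so Z = 44.9·(cos -44.5°, sin -44.5°) = (32.02, -31.47). ∠DZA = 53.1°, so ZA runs at -44.5° + (180° − 53.1°) = 82.40° from the x-axis; with |ZA| = 29.7, A = Z + 29.7·(cos 82.40°, sin 82.40°) = (35.95, -2.032). The perpendicularity gives AW at right angles to ZA; with |AW| = 22.3 on the right of ZA, W = A + 22.3·(0.9912, -0.1323) = (58.06, -4.981). Then |DW| = |W − D| = 58.27.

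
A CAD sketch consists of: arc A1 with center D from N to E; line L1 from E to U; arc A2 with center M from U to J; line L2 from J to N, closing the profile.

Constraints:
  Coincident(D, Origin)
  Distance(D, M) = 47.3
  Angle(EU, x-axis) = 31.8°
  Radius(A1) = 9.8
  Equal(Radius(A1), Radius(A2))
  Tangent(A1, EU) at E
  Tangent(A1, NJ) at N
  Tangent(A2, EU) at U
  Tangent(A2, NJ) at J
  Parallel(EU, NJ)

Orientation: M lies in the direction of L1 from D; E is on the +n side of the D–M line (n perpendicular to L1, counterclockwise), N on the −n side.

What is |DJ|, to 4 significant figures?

48.30

The slot axis is L1's direction at 31.8°, so u = (cos 31.8°, sin 31.8°) = (0.8499, 0.5270) and n = (−sin 31.8°, cos 31.8°) = (-0.5270, 0.8499). D is at the origin and M lies 47.3 along u from D, so M = 47.3·u = (40.20, 24.93). Tangency of A1 to both parallel lines with radius 9.8 puts E and N at D ± 9.8·n: E = (-5.164, 8.329), N = (5.164, -8.329). Equal radii place U and J the same way about M: U = M + 9.8·n = (35.04, 33.25), J = M − 9.8·n = (45.36, 16.60). Then |DJ| = |J − D| = 48.30.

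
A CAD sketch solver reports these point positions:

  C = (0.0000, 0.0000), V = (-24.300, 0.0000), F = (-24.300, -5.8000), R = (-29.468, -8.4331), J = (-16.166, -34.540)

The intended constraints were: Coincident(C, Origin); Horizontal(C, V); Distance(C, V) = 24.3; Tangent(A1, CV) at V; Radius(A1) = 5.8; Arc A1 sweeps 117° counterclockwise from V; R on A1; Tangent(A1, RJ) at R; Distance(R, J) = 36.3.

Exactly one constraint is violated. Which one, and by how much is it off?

Distance(R, J) = 36.3 — off by 7.00.

C = (0.00, 0.00) ✓; C.y = 0.00, V.y = 0.00 ✓; |CV| = 24.30 ✓; ∠(FV, VC) = 90.00° ✓; |FV| = 5.800 ✓; bearing(F→R) − bearing(F→V) = 117.0° ✓; |FR| = 5.800 ✓; ∠(FR, RJ) = 90.00° ✓; |RJ| = 29.30 ✗.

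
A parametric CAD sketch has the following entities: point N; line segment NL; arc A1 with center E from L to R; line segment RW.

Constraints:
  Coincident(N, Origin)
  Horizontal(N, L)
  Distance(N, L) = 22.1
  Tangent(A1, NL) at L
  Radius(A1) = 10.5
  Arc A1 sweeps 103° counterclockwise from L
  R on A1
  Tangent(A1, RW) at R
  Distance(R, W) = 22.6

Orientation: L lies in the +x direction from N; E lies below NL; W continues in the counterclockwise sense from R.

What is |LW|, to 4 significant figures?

35.26

N is at the origin; NL is horizontal with |NL| = 22.1 and L on the +x side, so L = (22.10, 0.000). Tangency of A1 to NL means the radius EL is perpendicular to NL, so E = L + (0, -10.5) = (22.10, -10.50). On A1, L sits at bearing 90° from E; a 103° counterclockwise sweep puts R at bearing 193°, so R = E + 10.5·(cos 193°, sin 193°) = (11.87, -12.86). Since A1 is tangent to RW there, ER ⟂ RW, so RW runs along (−sin 193°, cos 193°); with |RW| = 22.6, W = (16.95, -34.88). Then |LW| = |W − L| = 35.26.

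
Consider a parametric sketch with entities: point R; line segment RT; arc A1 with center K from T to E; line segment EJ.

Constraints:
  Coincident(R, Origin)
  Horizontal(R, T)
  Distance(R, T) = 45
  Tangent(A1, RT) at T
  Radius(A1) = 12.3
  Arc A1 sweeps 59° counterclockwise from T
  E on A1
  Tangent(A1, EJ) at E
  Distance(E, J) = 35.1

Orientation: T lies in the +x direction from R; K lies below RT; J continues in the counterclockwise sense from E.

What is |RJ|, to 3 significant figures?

39.6

R is at the origin; R and T share the same y with |RT| = 45.0 and T on the +x side, so T = (45.0, 0.00). A1 meets RT tangentially, so KT is at right angles to RT, so K = T + (0, -12.3) = (45.0, -12.3). On A1, T sits at bearing 90° from K; a 59° counterclockwise sweep puts E at bearing 149°, so E = K + 12.3·(cos 149°, sin 149°) = (34.5, -5.97). A1 meets EJ tangentially, so KE is at right angles to EJ, so EJ runs along (−sin 149°, cos 149°); with |EJ| = 35.1, J = (16.4, -36.1). Then |RJ| = |J − R| = 39.6.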